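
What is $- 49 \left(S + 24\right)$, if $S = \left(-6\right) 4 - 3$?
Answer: $147$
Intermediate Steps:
$S = -27$ ($S = -24 - 3 = -27$)
$- 49 \left(S + 24\right) = - 49 \left(-27 + 24\right) = \left(-49\right) \left(-3\right) = 147$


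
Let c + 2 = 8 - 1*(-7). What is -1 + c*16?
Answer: 207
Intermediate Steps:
c = 13 (c = -2 + (8 - 1*(-7)) = -2 + (8 + 7) = -2 + 15 = 13)
-1 + c*16 = -1 + 13*16 = -1 + 208 = 207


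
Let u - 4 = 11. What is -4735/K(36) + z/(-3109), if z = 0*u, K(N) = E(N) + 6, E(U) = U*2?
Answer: -4735/78 ≈ -60.705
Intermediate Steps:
E(U) = 2*U
u = 15 (u = 4 + 11 = 15)
K(N) = 6 + 2*N (K(N) = 2*N + 6 = 6 + 2*N)
z = 0 (z = 0*15 = 0)
-4735/K(36) + z/(-3109) = -4735/(6 + 2*36) + 0/(-3109) = -4735/(6 + 72) + 0*(-1/3109) = -4735/78 + 0 = -4735/78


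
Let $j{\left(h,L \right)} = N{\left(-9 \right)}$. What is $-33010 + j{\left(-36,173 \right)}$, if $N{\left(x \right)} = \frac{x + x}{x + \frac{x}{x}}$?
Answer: $- \frac{132031}{4} \approx -33008.0$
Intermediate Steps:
$N{\left(x \right)} = \frac{2 x}{1 + x}$ ($N{\left(x \right)} = \frac{2 x}{x + 1} = \frac{2 x}{1 + x}$)
$j{\left(h,L \right)} = \frac{9}{4}$ ($j{\left(h,L \right)} = 2 \left(-9\right) \frac{1}{1 - 9} = 2 \left(-9\right) \frac{1}{-8} = 2 \left(-9\right) \left(- \frac{1}{8}\right) = \frac{9}{4}$)
$-33010 + j{\left(-36,173 \right)} = -33010 + \frac{9}{4} = - \frac{132031}{4}$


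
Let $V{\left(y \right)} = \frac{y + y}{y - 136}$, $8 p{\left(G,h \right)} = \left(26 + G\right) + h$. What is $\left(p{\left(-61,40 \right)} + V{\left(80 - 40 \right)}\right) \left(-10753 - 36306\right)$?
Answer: $\frac{235295}{24} \approx 9804.0$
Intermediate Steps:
$p{\left(G,h \right)} = \frac{13}{4} + \frac{G}{8} + \frac{h}{8}$ ($p{\left(G,h \right)} = \frac{\left(26 + G\right) + h}{8} = \frac{26 + G + h}{8} = \frac{13}{4} + \frac{G}{8} + \frac{h}{8}$)
$V{\left(y \right)} = \frac{2 y}{-136 + y}$
$\left(p{\left(-61,40 \right)} + V{\left(80 - 40 \right)}\right) \left(-10753 - 36306\right) = \left(\left(\frac{13}{4} + \frac{1}{8} \left(-61\right) + \frac{1}{8} \cdot 40\right) + \frac{2 \left(80 - 40\right)}{-136 + \left(80 - 40\right)}\right) \left(-10753 - 36306\right) = \left(\left(\frac{13}{4} - \frac{61}{8} + 5\right) + \frac{2 \left(80 - 40\right)}{-136 + \left(80 - 40\right)}\right) \left(-10753 - 36306\right) = \left(\frac{5}{8} + 2 \cdot 40 \frac{1}{-136 + 40}\right) \left(-10753 - 36306\right) = \left(\frac{5}{8} + 2 \cdot 40 \frac{1}{-96}\right) \left(-47059\right) = \left(\frac{5}{8} + 2 \cdot 40 \left(- \frac{1}{96}\right)\right) \left(-47059\right) = \left(\frac{5}{8} - \frac{5}{6}\right) \left(-47059\right) = \left(- \frac{5}{24}\right) \left(-47059\right) = \frac{235295}{24}$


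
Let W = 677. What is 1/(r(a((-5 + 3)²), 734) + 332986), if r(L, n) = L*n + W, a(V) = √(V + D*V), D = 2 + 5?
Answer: 333663/111313757377 - 2936*√2/111313757377 ≈ 2.9602e-6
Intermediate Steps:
D = 7
a(V) = 2*√2*√V (a(V) = √(V + 7*V) = √(8*V) = 2*√2*√V)
r(L, n) = 677 + L*n (r(L, n) = L*n + 677 = 677 + L*n)
1/(r(a((-5 + 3)²), 734) + 332986) = 1/((677 + (2*√2*√((-5 + 3)²))*734) + 332986) = 1/((677 + (2*√2*√((-2)²))*734) + 332986) = 1/((677 + (2*√2*√4)*734) + 332986) = 1/((677 + (2*√2*2)*734) + 332986) = 1/((677 + (4*√2)*734) + 332986) = 1/((677 + 2936*√2) + 332986) = 1/(333663 + 2936*√2)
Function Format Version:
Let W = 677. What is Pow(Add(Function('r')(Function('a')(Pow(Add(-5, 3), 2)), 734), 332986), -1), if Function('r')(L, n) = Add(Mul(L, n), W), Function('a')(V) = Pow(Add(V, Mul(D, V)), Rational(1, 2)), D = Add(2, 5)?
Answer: Add(Rational(333663, 111313757377), Mul(Rational(-2936, 111313757377), Pow(2, Rational(1, 2)))) ≈ 2.9602e-6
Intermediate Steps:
D = 7
Function('a')(V) = Mul(2, Pow(2, Rational(1, 2)), Pow(V, Rational(1, 2))) (Function('a')(V) = Pow(Add(V, Mul(7, V)), Rational(1, 2)) = Pow(Mul(8, V), Rational(1, 2)) = Mul(2, Pow(2, Rational(1, 2)), Pow(V, Rational(1, 2))))
Function('r')(L, n) = Add(677, Mul(L, n)) (Function('r')(L, n) = Add(Mul(L, n), 677) = Add(677, Mul(L, n)))
Pow(Add(Function('r')(Function('a')(Pow(Add(-5, 3), 2)), 734), 332986), -1) = Pow(Add(Add(677, Mul(Mul(2, Pow(2, Rational(1, 2)), Pow(Pow(Add(-5, 3), 2), Rational(1, 2))), 734)), 332986), -1) = Pow(Add(Add(677, Mul(Mul(2, Pow(2, Rational(1, 2)), Pow(Pow(-2, 2), Rational(1, 2))), 734)), 332986), -1) = Pow(Add(Add(677, Mul(Mul(2, Pow(2, Rational(1, 2)), Pow(4, Rational(1, 2))), 734)), 332986), -1) = Pow(Add(Add(677, Mul(Mul(2, Pow(2, Rational(1, 2)), 2), 734)), 332986), -1) = Pow(Add(Add(677, Mul(Mul(4, Pow(2, Rational(1, 2))), 734)), 332986), -1) = Pow(Add(Add(677, Mul(2936, Pow(2, Rational(1, 2)))), 332986), -1) = Pow(Add(333663, Mul(2936, Pow(2, Rational(1, 2)))), -1)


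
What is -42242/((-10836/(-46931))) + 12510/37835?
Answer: -1071517316183/5856858 ≈ -1.8295e+5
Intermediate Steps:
-42242/((-10836/(-46931))) + 12510/37835 = -42242/((-10836*(-1/46931))) + 12510*(1/37835) = -42242/10836/46931 + 2502/7567 = -42242*46931/10836 + 2502/7567 = -991229651/5418 + 2502/7567 = -1071517316183/5856858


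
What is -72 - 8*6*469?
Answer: -22584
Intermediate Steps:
-72 - 8*6*469 = -72 - 48*469 = -72 - 22512 = -22584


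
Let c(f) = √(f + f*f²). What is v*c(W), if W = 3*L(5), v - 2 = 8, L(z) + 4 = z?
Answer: 10*√30 ≈ 54.772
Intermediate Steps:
L(z) = -4 + z
v = 10 (v = 2 + 8 = 10)
W = 3 (W = 3*(-4 + 5) = 3*1 = 3)
c(f) = √(f + f³)
v*c(W) = 10*√(3 + 3³) = 10*√(3 + 27) = 10*√30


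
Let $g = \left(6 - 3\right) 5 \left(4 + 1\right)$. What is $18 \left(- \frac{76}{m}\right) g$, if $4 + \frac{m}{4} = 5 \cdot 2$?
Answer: $-4275$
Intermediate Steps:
$m = 24$ ($m = -16 + 4 \cdot 5 \cdot 2 = -16 + 4 \cdot 10 = -16 + 40 = 24$)
$g = 75$ ($g = 3 \cdot 5 \cdot 5 = 3 \cdot 25 = 75$)
$18 \left(- \frac{76}{m}\right) g = 18 \left(- \frac{76}{24}\right) 75 = 18 \left(\left(-76\right) \frac{1}{24}\right) 75 = 18 \left(- \frac{19}{6}\right) 75 = \left(-57\right) 75 = -4275$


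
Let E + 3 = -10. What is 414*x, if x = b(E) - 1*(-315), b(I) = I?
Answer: 125028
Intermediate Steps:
E = -13 (E = -3 - 10 = -13)
x = 302 (x = -13 - 1*(-315) = -13 + 315 = 302)
414*x = 414*302 = 125028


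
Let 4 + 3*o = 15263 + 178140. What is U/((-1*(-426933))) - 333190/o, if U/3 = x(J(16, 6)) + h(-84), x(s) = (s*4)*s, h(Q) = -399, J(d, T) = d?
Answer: -142128931895/27522805089 ≈ -5.1640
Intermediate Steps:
o = 193399/3 (o = -4/3 + (15263 + 178140)/3 = -4/3 + (⅓)*193403 = -4/3 + 193403/3 = 193399/3 ≈ 64466.)
x(s) = 4*s² (x(s) = (4*s)*s = 4*s²)
U = 1875 (U = 3*(4*16² - 399) = 3*(4*256 - 399) = 3*(1024 - 399) = 3*625 = 1875)
U/((-1*(-426933))) - 333190/o = 1875/((-1*(-426933))) - 333190/193399/3 = 1875/426933 - 333190*3/193399 = 1875*(1/426933) - 999570/193399 = 625/142311 - 999570/193399 = -142128931895/27522805089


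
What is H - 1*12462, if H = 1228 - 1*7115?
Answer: -18349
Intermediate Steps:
H = -5887 (H = 1228 - 7115 = -5887)
H - 1*12462 = -5887 - 1*12462 = -5887 - 12462 = -18349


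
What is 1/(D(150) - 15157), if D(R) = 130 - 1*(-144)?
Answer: -1/14883 ≈ -6.7191e-5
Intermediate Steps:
D(R) = 274 (D(R) = 130 + 144 = 274)
1/(D(150) - 15157) = 1/(274 - 15157) = 1/(-14883) = -1/14883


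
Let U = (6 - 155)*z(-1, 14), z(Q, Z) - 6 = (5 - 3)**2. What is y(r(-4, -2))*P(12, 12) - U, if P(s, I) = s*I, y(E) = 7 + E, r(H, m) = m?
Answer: 2210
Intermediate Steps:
z(Q, Z) = 10 (z(Q, Z) = 6 + (5 - 3)**2 = 6 + 2**2 = 6 + 4 = 10)
P(s, I) = I*s
U = -1490 (U = (6 - 155)*10 = -149*10 = -1490)
y(r(-4, -2))*P(12, 12) - U = (7 - 2)*(12*12) - 1*(-1490) = 5*144 + 1490 = 720 + 1490 = 2210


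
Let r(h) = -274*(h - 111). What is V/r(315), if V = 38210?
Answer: -19105/27948 ≈ -0.68359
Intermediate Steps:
r(h) = 30414 - 274*h (r(h) = -274*(-111 + h) = 30414 - 274*h)
V/r(315) = 38210/(30414 - 274*315) = 38210/(30414 - 86310) = 38210/(-55896) = 38210*(-1/55896) = -19105/27948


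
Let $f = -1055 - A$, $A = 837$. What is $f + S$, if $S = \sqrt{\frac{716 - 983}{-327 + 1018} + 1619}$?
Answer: $-1892 + \frac{\sqrt{772857242}}{691} \approx -1851.8$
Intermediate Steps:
$f = -1892$ ($f = -1055 - 837 = -1892$)
$S = \frac{\sqrt{772857242}}{691}$ ($S = \sqrt{- \frac{267}{691} + 1619} = \sqrt{\frac{1118462}{691}} = \frac{\sqrt{772857242}}{691} \approx 40.232$)
$f + S = -1892 + \frac{\sqrt{772857242}}{691}$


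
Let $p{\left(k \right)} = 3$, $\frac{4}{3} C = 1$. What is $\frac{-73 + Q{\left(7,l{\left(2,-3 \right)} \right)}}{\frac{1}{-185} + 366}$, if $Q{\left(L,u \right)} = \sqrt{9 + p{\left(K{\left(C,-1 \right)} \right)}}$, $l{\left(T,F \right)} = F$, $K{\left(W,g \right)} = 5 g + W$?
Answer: $- \frac{13505}{67709} + \frac{370 \sqrt{3}}{67709} \approx -0.18999$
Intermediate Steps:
$C = \frac{3}{4}$ ($C = \frac{3}{4} \cdot 1 = \frac{3}{4} \approx 0.75$)
$K{\left(W,g \right)} = W + 5 g$
$Q{\left(L,u \right)} = 2 \sqrt{3}$ ($Q{\left(L,u \right)} = \sqrt{9 + 3} = \sqrt{12} = 2 \sqrt{3}$)
$\frac{-73 + Q{\left(7,l{\left(2,-3 \right)} \right)}}{\frac{1}{-185} + 366} = \frac{-73 + 2 \sqrt{3}}{\frac{1}{-185} + 366} = \frac{-73 + 2 \sqrt{3}}{- \frac{1}{185} + 366} = \frac{-73 + 2 \sqrt{3}}{\frac{67709}{185}} = \left(-73 + 2 \sqrt{3}\right) \frac{185}{67709} = - \frac{13505}{67709} + \frac{370 \sqrt{3}}{67709}$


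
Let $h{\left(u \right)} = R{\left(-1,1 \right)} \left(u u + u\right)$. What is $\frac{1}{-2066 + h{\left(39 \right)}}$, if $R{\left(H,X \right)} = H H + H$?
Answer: $- \frac{1}{2066} \approx -0.00048403$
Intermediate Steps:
$R{\left(H,X \right)} = H + H^{2}$ ($R{\left(H,X \right)} = H^{2} + H = H + H^{2}$)
$h{\left(u \right)} = 0$ ($h{\left(u \right)} = - (1 - 1) \left(u u + u\right) = \left(-1\right) 0 \left(u^{2} + u\right) = 0 \left(u + u^{2}\right) = 0$)
$\frac{1}{-2066 + h{\left(39 \right)}} = \frac{1}{-2066 + 0} = \frac{1}{-2066} = - \frac{1}{2066}$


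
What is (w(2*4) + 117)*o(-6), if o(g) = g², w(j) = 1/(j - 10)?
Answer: 4194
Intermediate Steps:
w(j) = 1/(-10 + j)
(w(2*4) + 117)*o(-6) = (1/(-10 + 2*4) + 117)*(-6)² = (1/(-10 + 8) + 117)*36 = (1/(-2) + 117)*36 = (-½ + 117)*36 = (233/2)*36 = 4194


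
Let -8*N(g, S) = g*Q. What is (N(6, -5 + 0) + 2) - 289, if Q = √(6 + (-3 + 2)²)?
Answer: -287 - 3*√7/4 ≈ -288.98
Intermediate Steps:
Q = √7 (Q = √(6 + (-1)²) = √(6 + 1) = √7 ≈ 2.6458)
N(g, S) = -g*√7/8
(N(6, -5 + 0) + 2) - 289 = (-⅛*6*√7 + 2) - 289 = (-3*√7/4 + 2) - 289 = (2 - 3*√7/4) - 289 = -287 - 3*√7/4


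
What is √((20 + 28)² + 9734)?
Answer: √12038 ≈ 109.72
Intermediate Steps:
√((20 + 28)² + 9734) = √(48² + 9734) = √(2304 + 9734) = √12038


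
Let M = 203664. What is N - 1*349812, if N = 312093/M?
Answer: -23747933025/67888 ≈ -3.4981e+5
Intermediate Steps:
N = 104031/67888 (N = 312093/203664 = 312093*(1/203664) = 104031/67888 ≈ 1.5324)
N - 1*349812 = 104031/67888 - 1*349812 = 104031/67888 - 349812 = -23747933025/67888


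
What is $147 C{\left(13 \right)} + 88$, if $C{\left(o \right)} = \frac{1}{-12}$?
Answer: $\frac{303}{4} \approx 75.75$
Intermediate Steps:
$C{\left(o \right)} = - \frac{1}{12}$
$147 C{\left(13 \right)} + 88 = 147 \left(- \frac{1}{12}\right) + 88 = - \frac{49}{4} + 88 = \frac{303}{4}$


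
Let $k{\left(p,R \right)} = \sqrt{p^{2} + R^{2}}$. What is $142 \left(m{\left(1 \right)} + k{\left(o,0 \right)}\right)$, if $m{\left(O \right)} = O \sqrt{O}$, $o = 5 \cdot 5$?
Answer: $3692$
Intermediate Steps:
$o = 25$
$k{\left(p,R \right)} = \sqrt{R^{2} + p^{2}}$
$m{\left(O \right)} = O^{\frac{3}{2}}$
$142 \left(m{\left(1 \right)} + k{\left(o,0 \right)}\right) = 142 \left(1^{\frac{3}{2}} + \sqrt{0^{2} + 25^{2}}\right) = 142 \left(1 + \sqrt{0 + 625}\right) = 142 \left(1 + \sqrt{625}\right) = 142 \left(1 + 25\right) = 142 \cdot 26 = 3692$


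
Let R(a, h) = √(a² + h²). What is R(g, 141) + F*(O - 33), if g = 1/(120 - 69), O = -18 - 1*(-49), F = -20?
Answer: 40 + √51710482/51 ≈ 181.00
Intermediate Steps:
O = 31 (O = -18 + 49 = 31)
g = 1/51 ≈ 0.019608
R(g, 141) + F*(O - 33) = √((1/51)² + 141²) - 20*(31 - 33) = √(1/2601 + 19881) - 20*(-2) = √(51710482/2601) + 40 = √51710482/51 + 40 = 40 + √51710482/51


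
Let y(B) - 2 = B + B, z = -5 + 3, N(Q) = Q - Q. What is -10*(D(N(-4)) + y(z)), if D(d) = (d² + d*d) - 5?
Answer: 70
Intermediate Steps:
N(Q) = 0
D(d) = -5 + 2*d² (D(d) = (d² + d²) - 5 = 2*d² - 5 = -5 + 2*d²)
z = -2
y(B) = 2 + 2*B (y(B) = 2 + (B + B) = 2 + 2*B)
-10*(D(N(-4)) + y(z)) = -10*((-5 + 2*0²) + (2 + 2*(-2))) = -10*((-5 + 2*0) + (2 - 4)) = -10*((-5 + 0) - 2) = -10*(-5 - 2) = -10*(-7) = 70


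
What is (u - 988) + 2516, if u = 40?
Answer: 1568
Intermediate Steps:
(u - 988) + 2516 = (40 - 988) + 2516 = -948 + 2516 = 1568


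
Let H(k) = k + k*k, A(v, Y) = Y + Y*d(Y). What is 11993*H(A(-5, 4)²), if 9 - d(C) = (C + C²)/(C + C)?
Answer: 9725123700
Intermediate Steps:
d(C) = 9 - (C + C²)/(2*C) (d(C) = 9 - (C + C²)/(C + C) = 9 - (C + C²)/(2*C))
A(v, Y) = Y + Y*(17/2 - Y/2)
H(k) = k + k²
11993*H(A(-5, 4)²) = 11993*(((½)*4*(19 - 1*4))²*(1 + ((½)*4*(19 - 1*4))²)) = 11993*(((½)*4*(19 - 4))²*(1 + ((½)*4*(19 - 4))²)) = 11993*(((½)*4*15)²*(1 + ((½)*4*15)²)) = 11993*(30²*(1 + 30²)) = 11993*(900*(1 + 900)) = 11993*(900*901) = 11993*810900 = 9725123700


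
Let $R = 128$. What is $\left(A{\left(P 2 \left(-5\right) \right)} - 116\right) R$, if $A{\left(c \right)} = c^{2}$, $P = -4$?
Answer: $189952$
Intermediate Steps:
$\left(A{\left(P 2 \left(-5\right) \right)} - 116\right) R = \left(\left(\left(-4\right) 2 \left(-5\right)\right)^{2} - 116\right) 128 = \left(\left(\left(-8\right) \left(-5\right)\right)^{2} - 116\right) 128 = \left(40^{2} - 116\right) 128 = \left(1600 - 116\right) 128 = 1484 \cdot 128 = 189952$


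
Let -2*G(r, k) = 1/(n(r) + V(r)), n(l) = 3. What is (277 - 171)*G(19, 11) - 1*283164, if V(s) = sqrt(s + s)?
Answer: -8211597/29 - 53*sqrt(38)/29 ≈ -2.8317e+5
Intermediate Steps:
V(s) = sqrt(2)*sqrt(s) (V(s) = sqrt(2*s) = sqrt(2)*sqrt(s))
G(r, k) = -1/(2*(3 + sqrt(2)*sqrt(r)))
(277 - 171)*G(19, 11) - 1*283164 = (277 - 171)*(-1/(6 + 2*sqrt(2)*sqrt(19))) - 1*283164 = 106*(-1/(6 + 2*sqrt(38))) - 283164 = -106/(6 + 2*sqrt(38)) - 283164 = -283164 - 106/(6 + 2*sqrt(38))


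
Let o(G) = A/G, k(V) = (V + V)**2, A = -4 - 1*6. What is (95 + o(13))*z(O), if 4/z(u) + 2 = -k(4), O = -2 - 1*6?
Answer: -2450/429 ≈ -5.7110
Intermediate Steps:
O = -8 (O = -2 - 6 = -8)
A = -10 (A = -4 - 6 = -10)
k(V) = 4*V**2 (k(V) = (2*V)**2 = 4*V**2)
z(u) = -2/33 (z(u) = 4/(-2 - 4*4**2) = 4/(-2 - 4*16) = 4/(-2 - 1*64) = 4/(-2 - 64) = 4/(-66) = 4*(-1/66) = -2/33)
o(G) = -10/G
(95 + o(13))*z(O) = (95 - 10/13)*(-2/33) = (1225/13)*(-2/33) = -2450/429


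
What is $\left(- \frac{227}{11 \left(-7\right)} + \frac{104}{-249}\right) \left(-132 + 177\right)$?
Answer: $\frac{727725}{6391} \approx 113.87$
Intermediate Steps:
$\left(- \frac{227}{11 \left(-7\right)} + \frac{104}{-249}\right) \left(-132 + 177\right) = \left(- \frac{227}{-77} + 104 \left(- \frac{1}{249}\right)\right) 45 = \left(\left(-227\right) \left(- \frac{1}{77}\right) - \frac{104}{249}\right) 45 = \left(\frac{227}{77} - \frac{104}{249}\right) 45 = \frac{48515}{19173} \cdot 45 = \frac{727725}{6391}$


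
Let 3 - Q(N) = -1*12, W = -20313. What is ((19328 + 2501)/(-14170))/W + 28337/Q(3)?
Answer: 543759111547/287835210 ≈ 1889.1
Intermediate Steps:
Q(N) = 15 (Q(N) = 3 - (-1)*12 = 3 - 1*(-12) = 3 + 12 = 15)
((19328 + 2501)/(-14170))/W + 28337/Q(3) = ((19328 + 2501)/(-14170))/(-20313) + 28337/15 = (21829*(-1/14170))*(-1/20313) + 28337*(1/15) = -21829/14170*(-1/20313) + 28337/15 = 21829/287835210 + 28337/15 = 543759111547/287835210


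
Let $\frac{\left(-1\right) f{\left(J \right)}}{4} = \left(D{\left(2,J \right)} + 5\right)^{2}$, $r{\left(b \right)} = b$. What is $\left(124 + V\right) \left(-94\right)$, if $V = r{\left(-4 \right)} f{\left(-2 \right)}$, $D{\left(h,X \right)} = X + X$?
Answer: $-13160$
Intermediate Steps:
$D{\left(h,X \right)} = 2 X$
$f{\left(J \right)} = - 4 \left(5 + 2 J\right)^{2}$ ($f{\left(J \right)} = - 4 \left(2 J + 5\right)^{2} = - 4 \left(5 + 2 J\right)^{2}$)
$V = 16$ ($V = - 4 \left(- 4 \left(5 + 2 \left(-2\right)\right)^{2}\right) = - 4 \left(- 4 \left(5 - 4\right)^{2}\right) = - 4 \left(- 4 \cdot 1^{2}\right) = - 4 \left(\left(-4\right) 1\right) = \left(-4\right) \left(-4\right) = 16$)
$\left(124 + V\right) \left(-94\right) = \left(124 + 16\right) \left(-94\right) = 140 \left(-94\right) = -13160$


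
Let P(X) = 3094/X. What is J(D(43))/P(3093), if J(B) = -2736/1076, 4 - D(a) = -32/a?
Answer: -1057806/416143 ≈ -2.5419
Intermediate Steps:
D(a) = 4 + 32/a (D(a) = 4 - (-32)/a = 4 + 32/a)
J(B) = -684/269 (J(B) = -2736*1/1076 = -684/269)
J(D(43))/P(3093) = -684/(269*(3094/3093)) = -684/(269*(3094*(1/3093))) = -684/(269*3094/3093) = -684/269*3093/3094 = -1057806/416143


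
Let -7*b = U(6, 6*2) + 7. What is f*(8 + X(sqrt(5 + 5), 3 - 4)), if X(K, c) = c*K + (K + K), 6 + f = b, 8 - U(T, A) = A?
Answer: -360/7 - 45*sqrt(10)/7 ≈ -71.757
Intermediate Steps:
U(T, A) = 8 - A
b = -3/7 (b = -((8 - 6*2) + 7)/7 = -((8 - 1*12) + 7)/7 = -((8 - 12) + 7)/7 = -(-4 + 7)/7 = -1/7*3 = -3/7 ≈ -0.42857)
f = -45/7 (f = -6 - 3/7 = -45/7 ≈ -6.4286)
X(K, c) = 2*K + K*c (X(K, c) = K*c + 2*K = 2*K + K*c)
f*(8 + X(sqrt(5 + 5), 3 - 4)) = -45*(8 + sqrt(5 + 5)*(2 + (3 - 4)))/7 = -45*(8 + sqrt(10)*(2 - 1))/7 = -45*(8 + sqrt(10)*1)/7 = -45*(8 + sqrt(10))/7 = -360/7 - 45*sqrt(10)/7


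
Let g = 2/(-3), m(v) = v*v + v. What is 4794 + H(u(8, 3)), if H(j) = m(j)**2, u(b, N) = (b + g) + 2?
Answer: 1141738/81 ≈ 14096.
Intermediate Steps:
m(v) = v + v**2 (m(v) = v**2 + v = v + v**2)
g = -2/3 (g = 2*(-1/3) = -2/3 ≈ -0.66667)
u(b, N) = 4/3 + b (u(b, N) = (b - 2/3) + 2 = (-2/3 + b) + 2 = 4/3 + b)
H(j) = j**2*(1 + j)**2 (H(j) = (j*(1 + j))**2 = j**2*(1 + j)**2)
4794 + H(u(8, 3)) = 4794 + (4/3 + 8)**2*(1 + (4/3 + 8))**2 = 4794 + (28/3)**2*(1 + 28/3)**2 = 4794 + 784*(31/3)**2/9 = 4794 + (784/9)*(961/9) = 4794 + 753424/81 = 1141738/81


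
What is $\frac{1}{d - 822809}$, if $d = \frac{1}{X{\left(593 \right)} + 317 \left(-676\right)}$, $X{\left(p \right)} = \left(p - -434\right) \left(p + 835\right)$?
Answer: $- \frac{1252264}{1030374089575} \approx -1.2153 \cdot 10^{-6}$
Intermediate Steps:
$X{\left(p \right)} = \left(434 + p\right) \left(835 + p\right)$ ($X{\left(p \right)} = \left(p + 434\right) \left(835 + p\right) = \left(434 + p\right) \left(835 + p\right)$)
$d = \frac{1}{1252264}$ ($d = \frac{1}{\left(362390 + 593^{2} + 1269 \cdot 593\right) + 317 \left(-676\right)} = \frac{1}{\left(362390 + 351649 + 752517\right) - 214292} = \frac{1}{1466556 - 214292} = \frac{1}{1252264} \approx 7.9855 \cdot 10^{-7}$)
$\frac{1}{d - 822809} = \frac{1}{\frac{1}{1252264} - 822809} = \frac{1}{- \frac{1030374089575}{1252264}} = - \frac{1252264}{1030374089575}$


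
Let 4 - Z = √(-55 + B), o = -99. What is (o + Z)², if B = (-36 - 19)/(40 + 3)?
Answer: 385655/43 + 4180*I*√215/43 ≈ 8968.7 + 1425.4*I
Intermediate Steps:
B = -55/43 ≈ -1.2791
Z = 4 - 22*I*√215/43 (Z = 4 - √(-55 - 55/43) = 4 - √(-2420/43) = 4 - 22*I*√215/43 ≈ 4.0 - 7.5019*I)
(o + Z)² = (-99 + (4 - 22*I*√215/43))² = (-95 - 22*I*√215/43)²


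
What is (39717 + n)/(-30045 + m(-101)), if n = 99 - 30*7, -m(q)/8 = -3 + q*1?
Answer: -39606/29213 ≈ -1.3558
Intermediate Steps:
m(q) = 24 - 8*q (m(q) = -8*(-3 + q*1) = -8*(-3 + q) = 24 - 8*q)
n = -111 (n = 99 - 210 = -111)
(39717 + n)/(-30045 + m(-101)) = (39717 - 111)/(-30045 + (24 - 8*(-101))) = 39606/(-30045 + (24 + 808)) = 39606/(-30045 + 832) = 39606/(-29213) = 39606*(-1/29213) = -39606/29213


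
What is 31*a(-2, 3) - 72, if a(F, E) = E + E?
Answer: 114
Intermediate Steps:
a(F, E) = 2*E
31*a(-2, 3) - 72 = 31*(2*3) - 72 = 31*6 - 72 = 186 - 72 = 114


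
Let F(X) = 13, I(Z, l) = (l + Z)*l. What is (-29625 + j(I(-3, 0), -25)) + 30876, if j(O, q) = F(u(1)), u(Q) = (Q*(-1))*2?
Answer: 1264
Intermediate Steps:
I(Z, l) = l*(Z + l) (I(Z, l) = (Z + l)*l = l*(Z + l))
u(Q) = -2*Q (u(Q) = -Q*2 = -2*Q)
j(O, q) = 13
(-29625 + j(I(-3, 0), -25)) + 30876 = (-29625 + 13) + 30876 = -29612 + 30876 = 1264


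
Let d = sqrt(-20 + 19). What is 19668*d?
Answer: 19668*I ≈ 19668.0*I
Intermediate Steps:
d = I (d = sqrt(-1) = I ≈ 1.0*I)
19668*d = 19668*I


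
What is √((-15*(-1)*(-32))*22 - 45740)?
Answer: 10*I*√563 ≈ 237.28*I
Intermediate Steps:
√((-15*(-1)*(-32))*22 - 45740) = √((15*(-32))*22 - 45740) = √(-480*22 - 45740) = √(-10560 - 45740) = √(-56300) = 10*I*√563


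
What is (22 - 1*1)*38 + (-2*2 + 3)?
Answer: 797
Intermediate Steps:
(22 - 1*1)*38 + (-2*2 + 3) = (22 - 1)*38 + (-4 + 3) = 21*38 - 1 = 798 - 1 = 797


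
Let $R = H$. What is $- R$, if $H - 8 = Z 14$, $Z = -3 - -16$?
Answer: $-190$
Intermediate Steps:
$Z = 13$ ($Z = -3 + 16 = 13$)
$H = 190$ ($H = 8 + 13 \cdot 14 = 8 + 182 = 190$)
$R = 190$
$- R = \left(-1\right) 190 = -190$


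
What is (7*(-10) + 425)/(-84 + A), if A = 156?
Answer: 355/72 ≈ 4.9306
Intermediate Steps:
(7*(-10) + 425)/(-84 + A) = (7*(-10) + 425)/(-84 + 156) = (-70 + 425)/72 = 355*(1/72) = 355/72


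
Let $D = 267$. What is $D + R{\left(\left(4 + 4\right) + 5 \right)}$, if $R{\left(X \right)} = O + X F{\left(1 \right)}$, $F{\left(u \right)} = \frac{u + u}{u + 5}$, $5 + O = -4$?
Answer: $\frac{787}{3} \approx 262.33$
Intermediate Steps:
$O = -9$ ($O = -5 - 4 = -9$)
$F{\left(u \right)} = \frac{2 u}{5 + u}$
$R{\left(X \right)} = -9 + \frac{X}{3}$ ($R{\left(X \right)} = -9 + X 2 \cdot 1 \frac{1}{5 + 1} = -9 + X 2 \cdot 1 \cdot \frac{1}{6} = -9 + X \frac{1}{3} = -9 + \frac{X}{3}$)
$D + R{\left(\left(4 + 4\right) + 5 \right)} = 267 - \left(9 - \frac{\left(4 + 4\right) + 5}{3}\right) = 267 - \left(9 - \frac{8 + 5}{3}\right) = 267 + \left(-9 + \frac{1}{3} \cdot 13\right) = 267 + \left(-9 + \frac{13}{3}\right) = 267 - \frac{14}{3} = \frac{787}{3}$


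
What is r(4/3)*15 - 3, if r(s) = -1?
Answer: -18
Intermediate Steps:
r(4/3)*15 - 3 = -1*15 - 3 = -15 - 3 = -18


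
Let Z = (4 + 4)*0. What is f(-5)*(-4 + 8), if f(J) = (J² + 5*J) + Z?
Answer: 0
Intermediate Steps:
Z = 0 (Z = 8*0 = 0)
f(J) = J² + 5*J (f(J) = (J² + 5*J) + 0 = J² + 5*J)
f(-5)*(-4 + 8) = (-5*(5 - 5))*(-4 + 8) = -5*0*4 = 0*4 = 0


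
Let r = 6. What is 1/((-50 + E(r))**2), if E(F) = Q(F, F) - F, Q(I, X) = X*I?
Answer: 1/400 ≈ 0.0025000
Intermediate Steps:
Q(I, X) = I*X
E(F) = F**2 - F (E(F) = F*F - F = F**2 - F)
1/((-50 + E(r))**2) = 1/((-50 + 6*(-1 + 6))**2) = 1/((-50 + 6*5)**2) = 1/((-50 + 30)**2) = 1/((-20)**2) = 1/400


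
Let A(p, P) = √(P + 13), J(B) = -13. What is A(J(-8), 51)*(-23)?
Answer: -184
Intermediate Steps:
A(p, P) = √(13 + P)
A(J(-8), 51)*(-23) = √(13 + 51)*(-23) = √64*(-23) = 8*(-23) = -184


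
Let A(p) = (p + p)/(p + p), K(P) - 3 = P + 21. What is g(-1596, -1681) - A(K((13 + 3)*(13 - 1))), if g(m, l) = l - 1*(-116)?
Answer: -1566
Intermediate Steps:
g(m, l) = 116 + l (g(m, l) = l + 116 = 116 + l)
K(P) = 24 + P (K(P) = 3 + (P + 21) = 3 + (21 + P) = 24 + P)
A(p) = 1 (A(p) = (2*p)/((2*p)) = (2*p)*(1/(2*p)) = 1)
g(-1596, -1681) - A(K((13 + 3)*(13 - 1))) = (116 - 1681) - 1*1 = -1565 - 1 = -1566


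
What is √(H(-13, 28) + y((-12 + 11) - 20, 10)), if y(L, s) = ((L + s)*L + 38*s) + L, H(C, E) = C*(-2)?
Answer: 2*√154 ≈ 24.819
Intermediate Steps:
H(C, E) = -2*C
y(L, s) = L + 38*s + L*(L + s) (y(L, s) = (L*(L + s) + 38*s) + L = (38*s + L*(L + s)) + L = L + 38*s + L*(L + s))
√(H(-13, 28) + y((-12 + 11) - 20, 10)) = √(-2*(-13) + (((-12 + 11) - 20) + ((-12 + 11) - 20)² + 38*10 + ((-12 + 11) - 20)*10)) = √(26 + ((-1 - 20) + (-1 - 20)² + 380 + (-1 - 20)*10)) = √(26 + (-21 + (-21)² + 380 - 21*10)) = √(26 + (-21 + 441 + 380 - 210)) = √(26 + 590) = √616 = 2*√154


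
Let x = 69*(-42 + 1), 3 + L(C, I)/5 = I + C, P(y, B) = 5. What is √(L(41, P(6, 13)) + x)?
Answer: I*√2614 ≈ 51.127*I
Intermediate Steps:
L(C, I) = -15 + 5*C + 5*I (L(C, I) = -15 + 5*(I + C) = -15 + 5*(C + I) = -15 + (5*C + 5*I) = -15 + 5*C + 5*I)
x = -2829 (x = 69*(-41) = -2829)
√(L(41, P(6, 13)) + x) = √((-15 + 5*41 + 5*5) - 2829) = √((-15 + 205 + 25) - 2829) = √(215 - 2829) = √(-2614) = I*√2614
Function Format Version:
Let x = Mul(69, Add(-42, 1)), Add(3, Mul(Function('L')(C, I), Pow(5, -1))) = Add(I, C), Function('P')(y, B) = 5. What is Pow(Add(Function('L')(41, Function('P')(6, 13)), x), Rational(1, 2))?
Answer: Mul(I, Pow(2614, Rational(1, 2))) ≈ Mul(51.127, I)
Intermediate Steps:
Function('L')(C, I) = Add(-15, Mul(5, C), Mul(5, I)) (Function('L')(C, I) = Add(-15, Mul(5, Add(I, C))) = Add(-15, Mul(5, Add(C, I))) = Add(-15, Add(Mul(5, C), Mul(5, I))) = Add(-15, Mul(5, C), Mul(5, I)))
x = -2829 (x = Mul(69, -41) = -2829)
Pow(Add(Function('L')(41, Function('P')(6, 13)), x), Rational(1, 2)) = Pow(Add(Add(-15, Mul(5, 41), Mul(5, 5)), -2829), Rational(1, 2)) = Pow(Add(Add(-15, 205, 25), -2829), Rational(1, 2)) = Pow(Add(215, -2829), Rational(1, 2)) = Pow(-2614, Rational(1, 2)) = Mul(I, Pow(2614, Rational(1, 2)))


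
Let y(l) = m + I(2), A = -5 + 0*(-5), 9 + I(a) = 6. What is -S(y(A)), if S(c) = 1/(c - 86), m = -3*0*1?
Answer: 1/89 ≈ 0.011236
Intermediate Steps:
m = 0 (m = 0*1 = 0)
I(a) = -3 (I(a) = -9 + 6 = -3)
A = -5 (A = -5 + 0 = -5)
y(l) = -3 (y(l) = 0 - 3 = -3)
S(c) = 1/(-86 + c)
-S(y(A)) = -1/(-86 - 3) = -1/(-89) = -1*(-1/89) = 1/89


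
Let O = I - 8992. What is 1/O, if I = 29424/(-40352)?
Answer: -2522/22679663 ≈ -0.00011120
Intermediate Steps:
I = -1839/2522 (I = 29424*(-1/40352) = -1839/2522 ≈ -0.72918)
O = -22679663/2522 (O = -1839/2522 - 8992 = -22679663/2522 ≈ -8992.7)
1/O = 1/(-22679663/2522) = -2522/22679663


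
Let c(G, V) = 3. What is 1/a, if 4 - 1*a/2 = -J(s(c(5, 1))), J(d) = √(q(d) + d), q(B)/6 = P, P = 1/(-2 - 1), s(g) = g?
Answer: ⅒ ≈ 0.10000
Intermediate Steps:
P = -⅓ (P = 1/(-3) = -⅓ ≈ -0.33333)
q(B) = -2 (q(B) = 6*(-⅓) = -2)
J(d) = √(-2 + d)
a = 10 (a = 8 - (-2)*√(-2 + 3) = 8 - (-2)*√1 = 8 - (-2) = 8 - 2*(-1) = 8 + 2 = 10)
1/a = 1/10 = ⅒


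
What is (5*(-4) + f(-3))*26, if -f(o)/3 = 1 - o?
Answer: -832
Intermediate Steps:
f(o) = -3 + 3*o (f(o) = -3*(1 - o) = -3 + 3*o)
(5*(-4) + f(-3))*26 = (5*(-4) + (-3 + 3*(-3)))*26 = (-20 + (-3 - 9))*26 = (-20 - 12)*26 = -32*26 = -832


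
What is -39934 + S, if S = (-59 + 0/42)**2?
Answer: -36453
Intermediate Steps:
S = 3481 (S = (-59 + 0*(1/42))**2 = (-59 + 0)**2 = (-59)**2 = 3481)
-39934 + S = -39934 + 3481 = -36453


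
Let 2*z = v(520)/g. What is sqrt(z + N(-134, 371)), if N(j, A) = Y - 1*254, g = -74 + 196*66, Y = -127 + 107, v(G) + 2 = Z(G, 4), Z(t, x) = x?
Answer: I*sqrt(45328093194)/12862 ≈ 16.553*I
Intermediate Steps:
v(G) = 2 (v(G) = -2 + 4 = 2)
Y = -20
g = 12862 (g = -74 + 12936 = 12862)
N(j, A) = -274 (N(j, A) = -20 - 1*254 = -20 - 254 = -274)
z = 1/12862 (z = (2/12862)/2 = (2*(1/12862))/2 = (1/2)*(1/6431) = 1/12862 ≈ 7.7748e-5)
sqrt(z + N(-134, 371)) = sqrt(1/12862 - 274) = sqrt(-3524187/12862) = I*sqrt(45328093194)/12862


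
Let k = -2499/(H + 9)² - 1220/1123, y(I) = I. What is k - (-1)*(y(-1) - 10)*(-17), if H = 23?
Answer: 210985367/1149952 ≈ 183.47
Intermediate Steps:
k = -4055657/1149952 (k = -2499/(23 + 9)² - 1220/1123 = -2499/(32²) - 1220*1/1123 = -2499/1024 - 1220/1123 = -4055657/1149952 ≈ -3.5268)
k - (-1)*(y(-1) - 10)*(-17) = -4055657/1149952 - (-1)*(-1 - 10)*(-17) = -4055657/1149952 - (-1)*(-11*(-17)) = -4055657/1149952 - (-1)*187 = -4055657/1149952 - 1*(-187) = -4055657/1149952 + 187 = 210985367/1149952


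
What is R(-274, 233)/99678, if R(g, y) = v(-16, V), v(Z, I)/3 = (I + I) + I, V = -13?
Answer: -39/33226 ≈ -0.0011738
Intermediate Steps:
v(Z, I) = 9*I (v(Z, I) = 3*((I + I) + I) = 3*(2*I + I) = 3*(3*I) = 9*I)
R(g, y) = -117 (R(g, y) = 9*(-13) = -117)
R(-274, 233)/99678 = -117/99678 = -117*1/99678 = -39/33226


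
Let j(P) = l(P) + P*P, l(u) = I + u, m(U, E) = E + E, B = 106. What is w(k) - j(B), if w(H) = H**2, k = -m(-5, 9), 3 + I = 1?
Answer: -11016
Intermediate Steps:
I = -2 (I = -3 + 1 = -2)
m(U, E) = 2*E
k = -18 (k = -2*9 = -1*18 = -18)
l(u) = -2 + u
j(P) = -2 + P + P**2 (j(P) = (-2 + P) + P*P = (-2 + P) + P**2 = -2 + P + P**2)
w(k) - j(B) = (-18)**2 - (-2 + 106 + 106**2) = 324 - (-2 + 106 + 11236) = 324 - 1*11340 = 324 - 11340 = -11016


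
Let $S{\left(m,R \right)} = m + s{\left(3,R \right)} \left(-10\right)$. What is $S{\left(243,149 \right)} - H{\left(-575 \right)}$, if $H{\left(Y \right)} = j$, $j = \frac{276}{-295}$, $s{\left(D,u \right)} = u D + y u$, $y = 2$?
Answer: $- \frac{2125789}{295} \approx -7206.1$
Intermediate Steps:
$s{\left(D,u \right)} = 2 u + D u$ ($s{\left(D,u \right)} = u D + 2 u = D u + 2 u = 2 u + D u$)
$j = - \frac{276}{295}$ ($j = 276 \left(- \frac{1}{295}\right) = - \frac{276}{295} \approx -0.93559$)
$H{\left(Y \right)} = - \frac{276}{295}$
$S{\left(m,R \right)} = m - 50 R$ ($S{\left(m,R \right)} = m + R \left(2 + 3\right) \left(-10\right) = m + R 5 \left(-10\right) = m + 5 R \left(-10\right) = m - 50 R$)
$S{\left(243,149 \right)} - H{\left(-575 \right)} = \left(243 - 7450\right) - - \frac{276}{295} = \left(243 - 7450\right) + \frac{276}{295} = -7207 + \frac{276}{295} = - \frac{2125789}{295}$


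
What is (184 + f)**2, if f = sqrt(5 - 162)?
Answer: (184 + I*sqrt(157))**2 ≈ 33699.0 + 4611.0*I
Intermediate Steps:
f = I*sqrt(157) (f = sqrt(-157) = I*sqrt(157) ≈ 12.53*I)
(184 + f)**2 = (184 + I*sqrt(157))**2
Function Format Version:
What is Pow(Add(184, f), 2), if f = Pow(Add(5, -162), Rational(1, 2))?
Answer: Pow(Add(184, Mul(I, Pow(157, Rational(1, 2)))), 2) ≈ Add(33699., Mul(4611.0, I))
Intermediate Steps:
f = Mul(I, Pow(157, Rational(1, 2))) (f = Pow(-157, Rational(1, 2)) = Mul(I, Pow(157, Rational(1, 2))) ≈ Mul(12.530, I))
Pow(Add(184, f), 2) = Pow(Add(184, Mul(I, Pow(157, Rational(1, 2)))), 2)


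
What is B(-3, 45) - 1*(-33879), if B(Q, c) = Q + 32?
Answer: 33908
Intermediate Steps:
B(Q, c) = 32 + Q
B(-3, 45) - 1*(-33879) = (32 - 3) - 1*(-33879) = 29 + 33879 = 33908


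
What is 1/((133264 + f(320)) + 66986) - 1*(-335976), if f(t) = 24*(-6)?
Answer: 67230813457/200106 ≈ 3.3598e+5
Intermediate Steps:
f(t) = -144
1/((133264 + f(320)) + 66986) - 1*(-335976) = 1/((133264 - 144) + 66986) - 1*(-335976) = 1/(133120 + 66986) + 335976 = 1/200106 + 335976 = 67230813457/200106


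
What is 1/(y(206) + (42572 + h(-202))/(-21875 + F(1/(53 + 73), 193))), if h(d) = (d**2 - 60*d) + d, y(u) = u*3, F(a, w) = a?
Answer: 2756249/1691354838 ≈ 0.0016296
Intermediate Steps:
y(u) = 3*u
h(d) = d**2 - 59*d
1/(y(206) + (42572 + h(-202))/(-21875 + F(1/(53 + 73), 193))) = 1/(3*206 + (42572 - 202*(-59 - 202))/(-21875 + 1/(53 + 73))) = 1/(618 + (42572 - 202*(-261))/(-21875 + 1/126)) = 1/(618 + (42572 + 52722)/(-21875 + 1/126)) = 1/(618 + 95294/(-2756249/126)) = 1/(618 + 95294*(-126/2756249)) = 1/(618 - 12007044/2756249) = 1/(1691354838/2756249) = 2756249/1691354838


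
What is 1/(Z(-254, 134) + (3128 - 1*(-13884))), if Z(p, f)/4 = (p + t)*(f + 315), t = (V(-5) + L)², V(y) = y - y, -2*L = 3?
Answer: -1/435131 ≈ -2.2982e-6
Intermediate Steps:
L = -3/2 (L = -½*3 = -3/2 ≈ -1.5000)
V(y) = 0
t = 9/4 (t = (0 - 3/2)² = (-3/2)² = 9/4 ≈ 2.2500)
Z(p, f) = 4*(315 + f)*(9/4 + p) (Z(p, f) = 4*((p + 9/4)*(f + 315)) = 4*((9/4 + p)*(315 + f)) = 4*((315 + f)*(9/4 + p)) = 4*(315 + f)*(9/4 + p))
1/(Z(-254, 134) + (3128 - 1*(-13884))) = 1/((2835 + 9*134 + 1260*(-254) + 4*134*(-254)) + (3128 - 1*(-13884))) = 1/((2835 + 1206 - 320040 - 136144) + (3128 + 13884)) = 1/(-452143 + 17012) = 1/(-435131) = -1/435131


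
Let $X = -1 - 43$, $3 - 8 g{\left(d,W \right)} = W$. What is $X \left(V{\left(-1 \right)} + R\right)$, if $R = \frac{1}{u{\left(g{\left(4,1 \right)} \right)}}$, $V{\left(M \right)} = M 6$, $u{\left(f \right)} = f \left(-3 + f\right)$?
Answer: $328$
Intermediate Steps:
$g{\left(d,W \right)} = \frac{3}{8} - \frac{W}{8}$
$X = -44$ ($X = -1 - 43 = -44$)
$V{\left(M \right)} = 6 M$
$R = - \frac{16}{11}$ ($R = \frac{1}{\left(\frac{3}{8} - \frac{1}{8}\right) \left(-3 + \left(\frac{3}{8} - \frac{1}{8}\right)\right)} = \frac{1}{\frac{1}{4} \left(-3 + \frac{1}{4}\right)} = \frac{1}{\frac{1}{4} \left(- \frac{11}{4}\right)} = \frac{1}{- \frac{11}{16}} = - \frac{16}{11} \approx -1.4545$)
$X \left(V{\left(-1 \right)} + R\right) = - 44 \left(6 \left(-1\right) - \frac{16}{11}\right) = - 44 \left(-6 - \frac{16}{11}\right) = \left(-44\right) \left(- \frac{82}{11}\right) = 328$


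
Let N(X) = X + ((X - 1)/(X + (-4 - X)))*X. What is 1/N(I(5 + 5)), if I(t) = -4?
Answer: -⅑ ≈ -0.11111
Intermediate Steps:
N(X) = X + X*(¼ - X/4) (N(X) = X + ((-1 + X)/(-4))*X = X + ((-1 + X)*(-¼))*X = X + (¼ - X/4)*X = X + X*(¼ - X/4))
1/N(I(5 + 5)) = 1/((¼)*(-4)*(5 - 1*(-4))) = 1/((¼)*(-4)*(5 + 4)) = 1/((¼)*(-4)*9) = 1/(-9) = -⅑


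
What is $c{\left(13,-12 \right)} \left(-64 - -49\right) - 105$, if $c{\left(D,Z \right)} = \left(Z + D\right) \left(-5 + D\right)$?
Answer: $-225$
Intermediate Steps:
$c{\left(D,Z \right)} = \left(-5 + D\right) \left(D + Z\right)$ ($c{\left(D,Z \right)} = \left(D + Z\right) \left(-5 + D\right) = \left(-5 + D\right) \left(D + Z\right)$)
$c{\left(13,-12 \right)} \left(-64 - -49\right) - 105 = \left(13^{2} - 65 - -60 + 13 \left(-12\right)\right) \left(-64 - -49\right) - 105 = \left(169 - 65 + 60 - 156\right) \left(-64 + 49\right) - 105 = 8 \left(-15\right) - 105 = -120 - 105 = -225$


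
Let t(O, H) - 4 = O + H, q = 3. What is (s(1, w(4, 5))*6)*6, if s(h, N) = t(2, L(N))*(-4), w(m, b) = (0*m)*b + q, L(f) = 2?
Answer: -1152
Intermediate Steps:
w(m, b) = 3 (w(m, b) = (0*m)*b + 3 = 0*b + 3 = 0 + 3 = 3)
t(O, H) = 4 + H + O (t(O, H) = 4 + (O + H) = 4 + (H + O) = 4 + H + O)
s(h, N) = -32 (s(h, N) = (4 + 2 + 2)*(-4) = 8*(-4) = -32)
(s(1, w(4, 5))*6)*6 = -32*6*6 = -192*6 = -1152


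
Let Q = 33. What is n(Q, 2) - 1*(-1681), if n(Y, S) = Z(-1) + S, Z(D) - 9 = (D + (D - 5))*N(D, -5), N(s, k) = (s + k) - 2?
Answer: 1748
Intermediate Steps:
N(s, k) = -2 + k + s (N(s, k) = (k + s) - 2 = -2 + k + s)
Z(D) = 9 + (-7 + D)*(-5 + 2*D) (Z(D) = 9 + (D + (D - 5))*(-2 - 5 + D) = 9 + (D + (-5 + D))*(-7 + D) = 9 + (-5 + 2*D)*(-7 + D) = 9 + (-7 + D)*(-5 + 2*D))
n(Y, S) = 65 + S (n(Y, S) = (44 - 19*(-1) + 2*(-1)²) + S = (44 + 19 + 2*1) + S = (44 + 19 + 2) + S = 65 + S)
n(Q, 2) - 1*(-1681) = (65 + 2) - 1*(-1681) = 67 + 1681 = 1748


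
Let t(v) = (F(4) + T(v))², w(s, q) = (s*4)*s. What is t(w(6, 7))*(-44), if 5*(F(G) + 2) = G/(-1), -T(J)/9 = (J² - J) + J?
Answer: -38312518726064/25 ≈ -1.5325e+12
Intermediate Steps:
T(J) = -9*J² (T(J) = -9*((J² - J) + J) = -9*J²)
w(s, q) = 4*s² (w(s, q) = (4*s)*s = 4*s²)
F(G) = -2 - G/5 (F(G) = -2 + (G/(-1))/5 = -2 + (G*(-1))/5 = -2 + (-G)/5 = -2 - G/5)
t(v) = (-14/5 - 9*v²)² (t(v) = ((-2 - ⅕*4) - 9*v²)² = ((-2 - ⅘) - 9*v²)² = (-14/5 - 9*v²)²)
t(w(6, 7))*(-44) = ((14 + 45*(4*6²)²)²/25)*(-44) = ((14 + 45*(4*36)²)²/25)*(-44) = ((14 + 45*144²)²/25)*(-44) = ((14 + 45*20736)²/25)*(-44) = ((14 + 933120)²/25)*(-44) = ((1/25)*933134²)*(-44) = ((1/25)*870739061956)*(-44) = (870739061956/25)*(-44) = -38312518726064/25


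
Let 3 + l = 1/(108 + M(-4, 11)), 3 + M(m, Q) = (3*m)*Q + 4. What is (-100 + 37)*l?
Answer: 4410/23 ≈ 191.74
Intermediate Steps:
M(m, Q) = 1 + 3*Q*m (M(m, Q) = -3 + ((3*m)*Q + 4) = -3 + (3*Q*m + 4) = -3 + (4 + 3*Q*m) = 1 + 3*Q*m)
l = -70/23 (l = -3 + 1/(108 + (1 + 3*11*(-4))) = -3 + 1/(108 + (1 - 132)) = -3 + 1/(108 - 131) = -3 + 1/(-23) = -3 - 1/23 = -70/23 ≈ -3.0435)
(-100 + 37)*l = (-100 + 37)*(-70/23) = -63*(-70/23) = 4410/23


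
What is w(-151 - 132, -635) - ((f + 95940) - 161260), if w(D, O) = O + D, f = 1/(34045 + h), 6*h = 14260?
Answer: 7036884527/109265 ≈ 64402.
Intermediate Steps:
h = 7130/3 (h = (1/6)*14260 = 7130/3 ≈ 2376.7)
f = 3/109265 (f = 1/(34045 + 7130/3) = 1/(109265/3) = 3/109265 ≈ 2.7456e-5)
w(D, O) = D + O
w(-151 - 132, -635) - ((f + 95940) - 161260) = ((-151 - 132) - 635) - ((3/109265 + 95940) - 161260) = (-283 - 635) - (10482884103/109265 - 161260) = -918 - 1*(-7137189797/109265) = -918 + 7137189797/109265 = 7036884527/109265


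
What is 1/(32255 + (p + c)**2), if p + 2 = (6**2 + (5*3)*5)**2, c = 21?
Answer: 1/152307855 ≈ 6.5656e-9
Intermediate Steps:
p = 12319 (p = -2 + (6**2 + (5*3)*5)**2 = -2 + (36 + 15*5)**2 = -2 + (36 + 75)**2 = -2 + 111**2 = -2 + 12321 = 12319)
1/(32255 + (p + c)**2) = 1/(32255 + (12319 + 21)**2) = 1/(32255 + 12340**2) = 1/(32255 + 152275600) = 1/152307855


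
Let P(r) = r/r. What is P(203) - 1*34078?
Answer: -34077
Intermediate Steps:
P(r) = 1
P(203) - 1*34078 = 1 - 1*34078 = 1 - 34078 = -34077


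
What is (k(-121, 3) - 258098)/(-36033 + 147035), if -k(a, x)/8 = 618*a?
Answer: 170063/55501 ≈ 3.0641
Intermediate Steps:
k(a, x) = -4944*a
(k(-121, 3) - 258098)/(-36033 + 147035) = (-4944*(-121) - 258098)/(-36033 + 147035) = (598224 - 258098)/111002 = 340126*(1/111002) = 170063/55501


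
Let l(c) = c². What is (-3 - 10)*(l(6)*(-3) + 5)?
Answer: 1339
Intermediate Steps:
(-3 - 10)*(l(6)*(-3) + 5) = (-3 - 10)*(6²*(-3) + 5) = -13*(36*(-3) + 5) = -13*(-108 + 5) = -13*(-103) = 1339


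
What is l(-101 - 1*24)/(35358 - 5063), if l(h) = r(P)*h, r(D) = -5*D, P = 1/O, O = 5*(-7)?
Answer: -25/42413 ≈ -0.00058944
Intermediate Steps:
O = -35
P = -1/35 (P = 1/(-35) = -1/35 ≈ -0.028571)
l(h) = h/7 (l(h) = (-5*(-1/35))*h = h/7)
l(-101 - 1*24)/(35358 - 5063) = ((-101 - 1*24)/7)/(35358 - 5063) = ((-101 - 24)/7)/30295 = ((⅐)*(-125))*(1/30295) = -125/7*1/30295 = -25/42413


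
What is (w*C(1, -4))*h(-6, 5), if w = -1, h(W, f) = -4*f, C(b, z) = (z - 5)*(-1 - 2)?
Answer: 540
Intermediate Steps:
C(b, z) = 15 - 3*z (C(b, z) = (-5 + z)*(-3) = 15 - 3*z)
(w*C(1, -4))*h(-6, 5) = (-(15 - 3*(-4)))*(-4*5) = -(15 + 12)*(-20) = -1*27*(-20) = -27*(-20) = 540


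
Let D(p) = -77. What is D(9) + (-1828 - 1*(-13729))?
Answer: 11824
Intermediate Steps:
D(9) + (-1828 - 1*(-13729)) = -77 + (-1828 - 1*(-13729)) = -77 + (-1828 + 13729) = -77 + 11901 = 11824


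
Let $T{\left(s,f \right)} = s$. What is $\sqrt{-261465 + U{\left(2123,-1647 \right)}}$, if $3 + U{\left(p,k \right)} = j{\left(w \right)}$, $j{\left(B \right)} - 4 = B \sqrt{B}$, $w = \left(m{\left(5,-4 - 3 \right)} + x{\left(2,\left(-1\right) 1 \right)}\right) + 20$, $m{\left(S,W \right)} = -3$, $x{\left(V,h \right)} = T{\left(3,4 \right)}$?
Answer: $2 \sqrt{-65366 + 10 \sqrt{5}} \approx 511.25 i$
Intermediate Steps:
$x{\left(V,h \right)} = 3$
$w = 20$ ($w = \left(-3 + 3\right) + 20 = 0 + 20 = 20$)
$j{\left(B \right)} = 4 + B^{\frac{3}{2}}$ ($j{\left(B \right)} = 4 + B \sqrt{B} = 4 + B^{\frac{3}{2}}$)
$U{\left(p,k \right)} = 1 + 40 \sqrt{5}$ ($U{\left(p,k \right)} = -3 + \left(4 + 20^{\frac{3}{2}}\right) = -3 + \left(4 + 40 \sqrt{5}\right) = 1 + 40 \sqrt{5}$)
$\sqrt{-261465 + U{\left(2123,-1647 \right)}} = \sqrt{-261465 + \left(1 + 40 \sqrt{5}\right)} = \sqrt{-261464 + 40 \sqrt{5}}$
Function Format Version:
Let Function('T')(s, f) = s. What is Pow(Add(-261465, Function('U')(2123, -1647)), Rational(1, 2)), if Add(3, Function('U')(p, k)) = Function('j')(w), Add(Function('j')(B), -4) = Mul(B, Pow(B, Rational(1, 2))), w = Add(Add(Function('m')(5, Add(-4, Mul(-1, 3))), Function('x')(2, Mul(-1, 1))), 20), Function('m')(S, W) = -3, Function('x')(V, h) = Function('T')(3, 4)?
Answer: Mul(2, Pow(Add(-65366, Mul(10, Pow(5, Rational(1, 2)))), Rational(1, 2))) ≈ Mul(511.25, I)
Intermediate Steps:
Function('x')(V, h) = 3
w = 20 (w = Add(Add(-3, 3), 20) = Add(0, 20) = 20)
Function('j')(B) = Add(4, Pow(B, Rational(3, 2))) (Function('j')(B) = Add(4, Mul(B, Pow(B, Rational(1, 2)))) = Add(4, Pow(B, Rational(3, 2))))
Function('U')(p, k) = Add(1, Mul(40, Pow(5, Rational(1, 2)))) (Function('U')(p, k) = Add(-3, Add(4, Pow(20, Rational(3, 2)))) = Add(-3, Add(4, Mul(40, Pow(5, Rational(1, 2))))) = Add(1, Mul(40, Pow(5, Rational(1, 2)))))
Pow(Add(-261465, Function('U')(2123, -1647)), Rational(1, 2)) = Pow(Add(-261465, Add(1, Mul(40, Pow(5, Rational(1, 2))))), Rational(1, 2)) = Pow(Add(-261464, Mul(40, Pow(5, Rational(1, 2)))), Rational(1, 2))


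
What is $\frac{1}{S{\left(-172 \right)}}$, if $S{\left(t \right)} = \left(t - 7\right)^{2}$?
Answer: $\frac{1}{32041} \approx 3.121 \cdot 10^{-5}$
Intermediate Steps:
$S{\left(t \right)} = \left(-7 + t\right)^{2}$
$\frac{1}{S{\left(-172 \right)}} = \frac{1}{\left(-7 - 172\right)^{2}} = \frac{1}{\left(-179\right)^{2}} = \frac{1}{32041}$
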